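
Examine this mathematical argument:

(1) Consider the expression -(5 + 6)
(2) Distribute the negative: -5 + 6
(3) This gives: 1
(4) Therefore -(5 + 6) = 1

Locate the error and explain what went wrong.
Step 2: Distribute the negative: -5 + 6

Step 2 incorrectly distributes the negative sign. The correct distribution is -(5 + 6) = -5 - 6 = -11. The negative must be applied to both terms, not just the first. The error treats -(5 + 6) as -5 + 6, which equals 1 instead of -11.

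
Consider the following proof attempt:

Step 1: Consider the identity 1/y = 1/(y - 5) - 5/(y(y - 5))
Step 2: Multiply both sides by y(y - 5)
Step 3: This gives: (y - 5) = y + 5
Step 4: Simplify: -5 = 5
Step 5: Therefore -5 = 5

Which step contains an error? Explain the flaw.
Step 3: This gives: (y - 5) = y + 5

Step 3 makes a sign error when clearing denominators. Multiplying -5/(y(y - 5)) by y(y - 5) gives -5, not +5. The correct result is (y - 5) = y - 5, which is trivially true, not (y - 5) = y + 5. (Step 1 is a valid identity: 1/(y - 5) - 5/(y(y - 5)) = (y - 5)/(y(y - 5)) = 1/y.)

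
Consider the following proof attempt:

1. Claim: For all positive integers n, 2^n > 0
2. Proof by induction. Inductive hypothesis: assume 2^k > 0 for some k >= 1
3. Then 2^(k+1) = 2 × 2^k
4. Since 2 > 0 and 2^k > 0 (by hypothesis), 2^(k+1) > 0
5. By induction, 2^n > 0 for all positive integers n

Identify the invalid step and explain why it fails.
Step 5: By induction, 2^n > 0 for all positive integers n

Step 5 concludes the proof by induction, but no base case was ever established. A valid induction proof requires: (1) a base case proving 2^1 > 0, and (2) an inductive step showing IF 2^k > 0 THEN 2^(k+1) > 0. Steps 2-4 correctly establish the inductive step, but without the base case the conclusion in step 5 does not follow.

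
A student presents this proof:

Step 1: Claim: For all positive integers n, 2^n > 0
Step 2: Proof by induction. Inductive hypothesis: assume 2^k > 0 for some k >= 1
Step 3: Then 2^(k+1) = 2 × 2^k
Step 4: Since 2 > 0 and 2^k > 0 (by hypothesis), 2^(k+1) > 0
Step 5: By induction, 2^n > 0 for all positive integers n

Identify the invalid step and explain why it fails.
Step 5: By induction, 2^n > 0 for all positive integers n

Step 5 concludes the proof by induction, but no base case was ever established. A valid induction proof requires: (1) a base case proving 2^1 > 0, and (2) an inductive step showing IF 2^k > 0 THEN 2^(k+1) > 0. Steps 2-4 correctly establish the inductive step, but without the base case the conclusion in step 5 does not follow.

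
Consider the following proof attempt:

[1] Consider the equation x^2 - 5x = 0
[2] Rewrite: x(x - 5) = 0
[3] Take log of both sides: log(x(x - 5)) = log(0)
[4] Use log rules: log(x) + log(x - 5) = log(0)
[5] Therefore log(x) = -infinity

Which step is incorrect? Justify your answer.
Step 3: Take log of both sides: log(x(x - 5)) = log(0)

Step 3 takes the logarithm of both sides, resulting in log(0) on the right side. The logarithm is only defined for positive numbers; log(0) is undefined (approaches negative infinity). This operation is invalid.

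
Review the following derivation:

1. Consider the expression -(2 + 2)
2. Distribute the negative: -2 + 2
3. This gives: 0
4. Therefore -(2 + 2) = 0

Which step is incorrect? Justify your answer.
Step 2: Distribute the negative: -2 + 2

Step 2 incorrectly distributes the negative sign. The correct distribution is -(2 + 2) = -2 - 2 = -4. The negative must be applied to both terms, not just the first. The error treats -(2 + 2) as -2 + 2, which equals 0 instead of -4.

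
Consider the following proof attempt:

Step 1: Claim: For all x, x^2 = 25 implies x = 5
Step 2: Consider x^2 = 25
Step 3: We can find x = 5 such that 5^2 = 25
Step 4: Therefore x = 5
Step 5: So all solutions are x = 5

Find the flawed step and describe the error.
Step 4: Therefore x = 5

Step 4 incorrectly concludes that x = 5 is the only solution. The proof shows that x = 5 is A solution (existence), but does not show it is the ONLY solution (uniqueness). In fact, x = -5 is also a solution since (-5)^2 = 25. Finding one solution doesn't prove there are no others.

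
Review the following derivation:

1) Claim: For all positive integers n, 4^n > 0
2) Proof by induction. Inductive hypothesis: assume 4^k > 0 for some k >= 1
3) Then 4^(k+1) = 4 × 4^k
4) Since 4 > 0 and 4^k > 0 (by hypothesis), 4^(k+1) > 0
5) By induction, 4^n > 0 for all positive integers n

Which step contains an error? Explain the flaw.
Step 5: By induction, 4^n > 0 for all positive integers n

Step 5 concludes the proof by induction, but no base case was ever established. A valid induction proof requires: (1) a base case proving 4^1 > 0, and (2) an inductive step showing IF 4^k > 0 THEN 4^(k+1) > 0. Steps 2-4 correctly establish the inductive step, but without the base case the conclusion in step 5 does not follow.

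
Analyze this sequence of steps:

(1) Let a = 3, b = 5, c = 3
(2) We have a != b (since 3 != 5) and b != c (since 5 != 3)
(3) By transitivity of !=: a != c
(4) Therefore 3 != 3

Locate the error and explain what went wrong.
Step 3: By transitivity of !=: a != c

Step 3 incorrectly applies transitivity to the '!=' relation. Transitivity states: if a R b and b R c, then a R c. However, '!=' is not transitive. Counterexample: 3 != 5 and 5 != 3, but 3 = 3 (both equal 3). Transitivity holds for relations like <, <=, =, but not for !=.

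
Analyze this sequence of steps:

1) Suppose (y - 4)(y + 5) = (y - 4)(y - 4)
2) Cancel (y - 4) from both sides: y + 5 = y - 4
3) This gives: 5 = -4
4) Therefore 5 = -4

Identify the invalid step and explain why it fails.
Step 2: Cancel (y - 4) from both sides: y + 5 = y - 4

Step 2 cancels (y - 4) from both sides. This is only valid if (y - 4) ≠ 0, i.e., y ≠ 4. When y = 4, both sides equal zero regardless of the other factors. The correct approach requires considering y = 4 as a separate case.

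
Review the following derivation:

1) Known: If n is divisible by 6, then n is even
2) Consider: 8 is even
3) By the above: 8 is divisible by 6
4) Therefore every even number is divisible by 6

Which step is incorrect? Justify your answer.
Step 3: By the above: 8 is divisible by 6

Step 3 commits the fallacy of affirming the consequent. The known fact 'divisible by 6 → even' does NOT imply 'even → divisible by 6'. That would be the converse, which is false. For example, 8 is even but 8 ÷ 6 = 1.33, which is not an integer.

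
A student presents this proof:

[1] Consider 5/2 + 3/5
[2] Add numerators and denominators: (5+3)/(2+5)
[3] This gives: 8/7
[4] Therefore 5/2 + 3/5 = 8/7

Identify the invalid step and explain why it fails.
Step 2: Add numerators and denominators: (5+3)/(2+5)

Step 2 incorrectly adds fractions by separately adding numerators and denominators. This is wrong. The correct method requires a common denominator: 5/2 + 3/5 = (5×5 + 3×2)/(2×5) = 31/10 = 31/10. The method used gives 8/7, which is different.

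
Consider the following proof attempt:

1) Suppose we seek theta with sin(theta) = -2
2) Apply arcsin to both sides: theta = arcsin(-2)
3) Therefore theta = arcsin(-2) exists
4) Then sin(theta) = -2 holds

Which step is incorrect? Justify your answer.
Step 2: Apply arcsin to both sides: theta = arcsin(-2)

Step 2 applies arcsin to -2. However, arcsin(x) is only defined for x in [-1, 1] because sin(theta) can only produce values in that range. Since |-2| > 1, arcsin(-2) is undefined. There is no angle whose sine equals -2.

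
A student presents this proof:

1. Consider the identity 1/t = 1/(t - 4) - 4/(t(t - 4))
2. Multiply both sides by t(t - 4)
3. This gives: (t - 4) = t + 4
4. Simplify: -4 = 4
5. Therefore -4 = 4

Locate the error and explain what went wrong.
Step 3: This gives: (t - 4) = t + 4

Step 3 makes a sign error when clearing denominators. Multiplying -4/(t(t - 4)) by t(t - 4) gives -4, not +4. The correct result is (t - 4) = t - 4, which is trivially true, not (t - 4) = t + 4. (Step 1 is a valid identity: 1/(t - 4) - 4/(t(t - 4)) = (t - 4)/(t(t - 4)) = 1/t.)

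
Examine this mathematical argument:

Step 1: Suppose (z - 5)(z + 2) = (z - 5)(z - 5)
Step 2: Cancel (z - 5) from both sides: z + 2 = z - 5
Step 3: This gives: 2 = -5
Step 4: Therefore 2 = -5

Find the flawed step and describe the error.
Step 2: Cancel (z - 5) from both sides: z + 2 = z - 5

Step 2 cancels (z - 5) from both sides. This is only valid if (z - 5) ≠ 0, i.e., z ≠ 5. When z = 5, both sides equal zero regardless of the other factors. The correct approach requires considering z = 5 as a separate case.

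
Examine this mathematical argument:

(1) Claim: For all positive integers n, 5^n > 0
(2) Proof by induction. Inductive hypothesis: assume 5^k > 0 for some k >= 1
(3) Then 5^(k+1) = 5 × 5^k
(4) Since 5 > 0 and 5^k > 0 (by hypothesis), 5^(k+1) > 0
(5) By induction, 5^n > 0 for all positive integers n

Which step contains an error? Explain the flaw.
Step 5: By induction, 5^n > 0 for all positive integers n

Step 5 concludes the proof by induction, but no base case was ever established. A valid induction proof requires: (1) a base case proving 5^1 > 0, and (2) an inductive step showing IF 5^k > 0 THEN 5^(k+1) > 0. Steps 2-4 correctly establish the inductive step, but without the base case the conclusion in step 5 does not follow.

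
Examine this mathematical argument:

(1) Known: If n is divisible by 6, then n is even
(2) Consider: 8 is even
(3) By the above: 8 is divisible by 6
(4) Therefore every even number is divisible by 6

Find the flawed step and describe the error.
Step 3: By the above: 8 is divisible by 6

Step 3 commits the fallacy of affirming the consequent. The known fact 'divisible by 6 → even' does NOT imply 'even → divisible by 6'. That would be the converse, which is false. For example, 8 is even but 8 ÷ 6 = 1.33, which is not an integer.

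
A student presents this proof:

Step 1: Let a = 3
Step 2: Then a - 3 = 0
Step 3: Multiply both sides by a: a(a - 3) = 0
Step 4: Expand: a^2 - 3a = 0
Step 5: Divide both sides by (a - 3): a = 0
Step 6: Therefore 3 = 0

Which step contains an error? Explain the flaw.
Step 5: Divide both sides by (a - 3): a = 0

Step 5 divides both sides by (a - 3). However, since a = 3, we have (a - 3) = 0. Division by zero is undefined, making this step invalid.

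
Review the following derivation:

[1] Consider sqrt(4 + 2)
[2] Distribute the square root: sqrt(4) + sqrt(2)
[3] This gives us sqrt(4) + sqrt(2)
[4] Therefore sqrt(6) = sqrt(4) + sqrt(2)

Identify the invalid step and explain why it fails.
Step 2: Distribute the square root: sqrt(4) + sqrt(2)

Step 2 incorrectly 'distributes' the square root over addition. The square root function does not distribute: sqrt(a + b) ≠ sqrt(a) + sqrt(b). In fact, sqrt(4 + 2) = sqrt(6) ≈ 2.4495, while sqrt(4) + sqrt(2) ≈ 3.4142.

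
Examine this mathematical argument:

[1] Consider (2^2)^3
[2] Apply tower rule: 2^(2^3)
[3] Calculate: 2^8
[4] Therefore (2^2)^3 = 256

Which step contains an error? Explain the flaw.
Step 2: Apply tower rule: 2^(2^3)

Step 2 incorrectly states that (a^b)^c = a^(b^c). The correct rule is (a^b)^c = a^(b×c). The actual value is (2^2)^3 = 2^6 = 64, not 2^8 = 256.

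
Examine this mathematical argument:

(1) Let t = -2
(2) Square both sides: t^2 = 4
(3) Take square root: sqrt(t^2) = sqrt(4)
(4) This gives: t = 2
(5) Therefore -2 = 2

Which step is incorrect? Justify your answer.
Step 4: This gives: t = 2

Step 4 incorrectly states that sqrt(t^2) = t. The correct identity is sqrt(t^2) = |t|. Since t = -2 < 0, we have sqrt(t^2) = |-2| = 2, not t = -2.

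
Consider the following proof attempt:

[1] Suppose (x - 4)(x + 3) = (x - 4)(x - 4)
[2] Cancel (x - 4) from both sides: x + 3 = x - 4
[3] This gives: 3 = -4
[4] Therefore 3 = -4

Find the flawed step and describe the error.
Step 2: Cancel (x - 4) from both sides: x + 3 = x - 4

Step 2 cancels (x - 4) from both sides. This is only valid if (x - 4) ≠ 0, i.e., x ≠ 4. When x = 4, both sides equal zero regardless of the other factors. The correct approach requires considering x = 4 as a separate case.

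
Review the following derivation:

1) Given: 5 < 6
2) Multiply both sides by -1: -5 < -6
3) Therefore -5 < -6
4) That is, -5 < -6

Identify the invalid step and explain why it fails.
Step 2: Multiply both sides by -1: -5 < -6

Step 2 multiplies both sides by -1 but fails to reverse the inequality sign. When multiplying (or dividing) an inequality by a negative number, the direction must be reversed. Since 5 < 6, we should get -5 > -6, i.e., -5 > -6.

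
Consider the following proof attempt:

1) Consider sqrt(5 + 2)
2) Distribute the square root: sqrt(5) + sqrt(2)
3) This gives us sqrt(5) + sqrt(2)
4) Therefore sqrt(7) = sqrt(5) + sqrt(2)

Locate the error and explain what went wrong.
Step 2: Distribute the square root: sqrt(5) + sqrt(2)

Step 2 incorrectly 'distributes' the square root over addition. The square root function does not distribute: sqrt(a + b) ≠ sqrt(a) + sqrt(b). In fact, sqrt(5 + 2) = sqrt(7) ≈ 2.6458, while sqrt(5) + sqrt(2) ≈ 3.6503.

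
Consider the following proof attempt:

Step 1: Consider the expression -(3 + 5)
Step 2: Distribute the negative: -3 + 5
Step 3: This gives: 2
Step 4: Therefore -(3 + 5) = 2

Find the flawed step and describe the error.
Step 2: Distribute the negative: -3 + 5

Step 2 incorrectly distributes the negative sign. The correct distribution is -(3 + 5) = -3 - 5 = -8. The negative must be applied to both terms, not just the first. The error treats -(3 + 5) as -3 + 5, which equals 2 instead of -8.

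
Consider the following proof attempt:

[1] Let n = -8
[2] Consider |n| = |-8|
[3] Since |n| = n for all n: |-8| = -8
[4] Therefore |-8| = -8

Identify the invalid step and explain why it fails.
Step 3: Since |n| = n for all n: |-8| = -8

Step 3 incorrectly states that |n| = n for all n. The correct definition is |n| = n when n >= 0, and |n| = -n when n < 0. Since -8 < 0, we have |-8| = -(-8) = 8, not -8.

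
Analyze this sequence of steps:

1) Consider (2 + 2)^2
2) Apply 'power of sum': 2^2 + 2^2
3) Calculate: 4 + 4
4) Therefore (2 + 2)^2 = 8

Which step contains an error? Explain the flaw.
Step 2: Apply 'power of sum': 2^2 + 2^2

Step 2 incorrectly applies a non-existent rule '(a+b)^n = a^n + b^n'. This is false in general. The correct expansion uses the binomial theorem. The actual value is (2 + 2)^2 = 4^2 = 16, not 8.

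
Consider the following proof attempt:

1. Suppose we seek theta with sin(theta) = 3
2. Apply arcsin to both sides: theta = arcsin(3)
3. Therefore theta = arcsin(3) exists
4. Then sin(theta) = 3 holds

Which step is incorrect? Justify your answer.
Step 2: Apply arcsin to both sides: theta = arcsin(3)

Step 2 applies arcsin to 3. However, arcsin(x) is only defined for x in [-1, 1] because sin(theta) can only produce values in that range. Since |3| > 1, arcsin(3) is undefined. There is no angle whose sine equals 3.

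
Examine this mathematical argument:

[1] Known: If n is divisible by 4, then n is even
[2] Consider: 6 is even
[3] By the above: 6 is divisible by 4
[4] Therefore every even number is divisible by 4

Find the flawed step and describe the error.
Step 3: By the above: 6 is divisible by 4

Step 3 commits the fallacy of affirming the consequent. The known fact 'divisible by 4 → even' does NOT imply 'even → divisible by 4'. That would be the converse, which is false. For example, 6 is even but 6 ÷ 4 = 1.50, which is not an integer.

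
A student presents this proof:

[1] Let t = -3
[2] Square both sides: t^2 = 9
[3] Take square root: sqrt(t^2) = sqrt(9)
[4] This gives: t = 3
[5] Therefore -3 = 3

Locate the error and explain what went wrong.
Step 4: This gives: t = 3

Step 4 incorrectly states that sqrt(t^2) = t. The correct identity is sqrt(t^2) = |t|. Since t = -3 < 0, we have sqrt(t^2) = |-3| = 3, not t = -3.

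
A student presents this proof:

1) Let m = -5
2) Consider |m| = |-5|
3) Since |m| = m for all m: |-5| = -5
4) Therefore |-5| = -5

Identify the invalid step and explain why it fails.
Step 3: Since |m| = m for all m: |-5| = -5

Step 3 incorrectly states that |m| = m for all m. The correct definition is |m| = m when m >= 0, and |m| = -m when m < 0. Since -5 < 0, we have |-5| = -(-5) = 5, not -5.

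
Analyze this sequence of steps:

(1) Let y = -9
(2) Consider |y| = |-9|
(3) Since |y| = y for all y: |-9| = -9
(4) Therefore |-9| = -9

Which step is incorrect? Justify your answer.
Step 3: Since |y| = y for all y: |-9| = -9

Step 3 incorrectly states that |y| = y for all y. The correct definition is |y| = y when y >= 0, and |y| = -y when y < 0. Since -9 < 0, we have |-9| = -(-9) = 9, not -9.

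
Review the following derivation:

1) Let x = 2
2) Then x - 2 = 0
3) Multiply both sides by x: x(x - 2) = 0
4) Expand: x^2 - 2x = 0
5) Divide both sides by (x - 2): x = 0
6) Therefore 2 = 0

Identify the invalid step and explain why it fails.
Step 5: Divide both sides by (x - 2): x = 0

Step 5 divides both sides by (x - 2). However, since x = 2, we have (x - 2) = 0. Division by zero is undefined, making this step invalid.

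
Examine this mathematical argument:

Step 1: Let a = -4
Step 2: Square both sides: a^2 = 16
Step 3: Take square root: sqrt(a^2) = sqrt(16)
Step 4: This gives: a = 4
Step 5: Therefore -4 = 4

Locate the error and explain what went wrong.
Step 4: This gives: a = 4

Step 4 incorrectly states that sqrt(a^2) = a. The correct identity is sqrt(a^2) = |a|. Since a = -4 < 0, we have sqrt(a^2) = |-4| = 4, not a = -4.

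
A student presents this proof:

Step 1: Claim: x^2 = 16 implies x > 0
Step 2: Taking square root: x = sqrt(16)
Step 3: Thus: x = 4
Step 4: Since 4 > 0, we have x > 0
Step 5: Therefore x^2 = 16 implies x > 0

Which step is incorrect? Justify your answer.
Step 2: Taking square root: x = sqrt(16)

Step 2 takes the square root and assumes the positive root only. The equation x^2 = 16 actually has two solutions: x = 4 and x = -4. The proof silently assumes x > 0 without justification, then uses this assumption to conclude x > 0, which is circular. The counterexample x = -4 shows the claim is false.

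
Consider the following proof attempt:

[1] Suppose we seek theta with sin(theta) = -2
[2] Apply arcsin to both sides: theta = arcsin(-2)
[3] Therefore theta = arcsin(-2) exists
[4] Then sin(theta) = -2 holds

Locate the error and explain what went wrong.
Step 2: Apply arcsin to both sides: theta = arcsin(-2)

Step 2 applies arcsin to -2. However, arcsin(x) is only defined for x in [-1, 1] because sin(theta) can only produce values in that range. Since |-2| > 1, arcsin(-2) is undefined. There is no angle whose sine equals -2.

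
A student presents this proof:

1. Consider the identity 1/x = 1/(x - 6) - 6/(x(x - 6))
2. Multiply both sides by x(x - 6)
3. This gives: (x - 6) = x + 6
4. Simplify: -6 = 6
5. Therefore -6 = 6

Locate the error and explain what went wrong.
Step 3: This gives: (x - 6) = x + 6

Step 3 makes a sign error when clearing denominators. Multiplying -6/(x(x - 6)) by x(x - 6) gives -6, not +6. The correct result is (x - 6) = x - 6, which is trivially true, not (x - 6) = x + 6. (Step 1 is a valid identity: 1/(x - 6) - 6/(x(x - 6)) = (x - 6)/(x(x - 6)) = 1/x.)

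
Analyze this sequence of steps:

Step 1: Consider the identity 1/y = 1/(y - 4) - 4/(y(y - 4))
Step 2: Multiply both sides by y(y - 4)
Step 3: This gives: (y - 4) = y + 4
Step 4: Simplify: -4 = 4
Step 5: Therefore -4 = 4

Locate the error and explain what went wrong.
Step 3: This gives: (y - 4) = y + 4

Step 3 makes a sign error when clearing denominators. Multiplying -4/(y(y - 4)) by y(y - 4) gives -4, not +4. The correct result is (y - 4) = y - 4, which is trivially true, not (y - 4) = y + 4. (Step 1 is a valid identity: 1/(y - 4) - 4/(y(y - 4)) = (y - 4)/(y(y - 4)) = 1/y.)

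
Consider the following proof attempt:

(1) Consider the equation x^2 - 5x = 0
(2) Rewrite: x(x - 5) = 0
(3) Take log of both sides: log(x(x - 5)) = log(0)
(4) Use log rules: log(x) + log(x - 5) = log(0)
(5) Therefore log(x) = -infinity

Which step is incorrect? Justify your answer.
Step 3: Take log of both sides: log(x(x - 5)) = log(0)

Step 3 takes the logarithm of both sides, resulting in log(0) on the right side. The logarithm is only defined for positive numbers; log(0) is undefined (approaches negative infinity). This operation is invalid.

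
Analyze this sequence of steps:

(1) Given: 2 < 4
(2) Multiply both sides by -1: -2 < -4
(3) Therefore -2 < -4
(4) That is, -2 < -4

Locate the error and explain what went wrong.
Step 2: Multiply both sides by -1: -2 < -4

Step 2 multiplies both sides by -1 but fails to reverse the inequality sign. When multiplying (or dividing) an inequality by a negative number, the direction must be reversed. Since 2 < 4, we should get -2 > -4, i.e., -2 > -4.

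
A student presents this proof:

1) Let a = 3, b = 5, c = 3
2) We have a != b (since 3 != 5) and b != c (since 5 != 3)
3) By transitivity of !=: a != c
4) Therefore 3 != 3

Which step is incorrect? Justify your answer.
Step 3: By transitivity of !=: a != c

Step 3 incorrectly applies transitivity to the '!=' relation. Transitivity states: if a R b and b R c, then a R c. However, '!=' is not transitive. Counterexample: 3 != 5 and 5 != 3, but 3 = 3 (both equal 3). Transitivity holds for relations like <, <=, =, but not for !=.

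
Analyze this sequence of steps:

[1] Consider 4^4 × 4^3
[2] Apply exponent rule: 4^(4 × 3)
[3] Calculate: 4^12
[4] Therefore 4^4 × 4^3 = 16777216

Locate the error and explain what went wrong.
Step 2: Apply exponent rule: 4^(4 × 3)

Step 2 incorrectly states that a^b × a^c = a^(b×c). The correct rule is a^b × a^c = a^(b+c). The actual value is 4^4 × 4^3 = 4^7 = 16384, not 4^12 = 16777216.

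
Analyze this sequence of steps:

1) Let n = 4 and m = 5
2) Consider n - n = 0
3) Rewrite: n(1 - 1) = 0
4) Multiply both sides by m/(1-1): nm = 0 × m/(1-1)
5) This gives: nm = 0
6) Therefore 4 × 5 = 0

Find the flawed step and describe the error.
Step 4: Multiply both sides by m/(1-1): nm = 0 × m/(1-1)

Step 4 multiplies both sides by m/(1-1). However, 1-1 = 0, so this is multiplication by m/0, which is undefined. We cannot multiply by an undefined expression.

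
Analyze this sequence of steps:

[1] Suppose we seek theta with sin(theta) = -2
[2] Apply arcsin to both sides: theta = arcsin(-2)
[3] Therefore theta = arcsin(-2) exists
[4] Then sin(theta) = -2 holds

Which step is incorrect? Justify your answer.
Step 2: Apply arcsin to both sides: theta = arcsin(-2)

Step 2 applies arcsin to -2. However, arcsin(x) is only defined for x in [-1, 1] because sin(theta) can only produce values in that range. Since |-2| > 1, arcsin(-2) is undefined. There is no angle whose sine equals -2.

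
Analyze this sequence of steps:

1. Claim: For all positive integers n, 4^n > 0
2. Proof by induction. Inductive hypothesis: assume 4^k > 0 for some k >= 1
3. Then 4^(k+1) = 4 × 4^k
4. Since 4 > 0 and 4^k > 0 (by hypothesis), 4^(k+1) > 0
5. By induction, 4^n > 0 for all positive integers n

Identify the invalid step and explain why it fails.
Step 5: By induction, 4^n > 0 for all positive integers n

Step 5 concludes the proof by induction, but no base case was ever established. A valid induction proof requires: (1) a base case proving 4^1 > 0, and (2) an inductive step showing IF 4^k > 0 THEN 4^(k+1) > 0. Steps 2-4 correctly establish the inductive step, but without the base case the conclusion in step 5 does not follow.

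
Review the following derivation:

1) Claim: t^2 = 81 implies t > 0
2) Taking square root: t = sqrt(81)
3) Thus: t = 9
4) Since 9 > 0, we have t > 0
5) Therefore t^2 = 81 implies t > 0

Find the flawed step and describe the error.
Step 2: Taking square root: t = sqrt(81)

Step 2 takes the square root and assumes the positive root only. The equation t^2 = 81 actually has two solutions: t = 9 and t = -9. The proof silently assumes t > 0 without justification, then uses this assumption to conclude t > 0, which is circular. The counterexample t = -9 shows the claim is false.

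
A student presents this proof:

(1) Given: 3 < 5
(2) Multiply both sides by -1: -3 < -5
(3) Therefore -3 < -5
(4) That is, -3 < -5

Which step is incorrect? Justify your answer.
Step 2: Multiply both sides by -1: -3 < -5

Step 2 multiplies both sides by -1 but fails to reverse the inequality sign. When multiplying (or dividing) an inequality by a negative number, the direction must be reversed. Since 3 < 5, we should get -3 > -5, i.e., -3 > -5.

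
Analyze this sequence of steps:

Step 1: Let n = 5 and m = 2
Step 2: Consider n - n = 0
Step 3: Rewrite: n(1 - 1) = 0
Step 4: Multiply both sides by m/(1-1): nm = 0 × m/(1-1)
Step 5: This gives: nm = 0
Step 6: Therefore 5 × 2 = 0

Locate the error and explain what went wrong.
Step 4: Multiply both sides by m/(1-1): nm = 0 × m/(1-1)

Step 4 multiplies both sides by m/(1-1). However, 1-1 = 0, so this is multiplication by m/0, which is undefined. We cannot multiply by an undefined expression.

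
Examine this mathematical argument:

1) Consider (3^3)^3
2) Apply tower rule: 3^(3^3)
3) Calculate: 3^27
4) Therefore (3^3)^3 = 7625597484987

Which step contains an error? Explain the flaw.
Step 2: Apply tower rule: 3^(3^3)

Step 2 incorrectly states that (a^b)^c = a^(b^c). The correct rule is (a^b)^c = a^(b×c). The actual value is (3^3)^3 = 3^9 = 19683, not 3^27 = 7625597484987.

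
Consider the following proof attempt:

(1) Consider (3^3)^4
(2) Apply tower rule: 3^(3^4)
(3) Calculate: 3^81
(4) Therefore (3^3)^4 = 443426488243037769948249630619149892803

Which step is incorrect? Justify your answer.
Step 2: Apply tower rule: 3^(3^4)

Step 2 incorrectly states that (a^b)^c = a^(b^c). The correct rule is (a^b)^c = a^(b×c). The actual value is (3^3)^4 = 3^12 = 531441, not 3^81 = 443426488243037769948249630619149892803.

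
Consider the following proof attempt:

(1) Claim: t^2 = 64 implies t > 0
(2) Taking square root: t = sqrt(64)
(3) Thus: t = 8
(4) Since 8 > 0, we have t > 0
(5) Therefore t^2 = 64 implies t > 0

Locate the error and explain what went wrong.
Step 2: Taking square root: t = sqrt(64)

Step 2 takes the square root and assumes the positive root only. The equation t^2 = 64 actually has two solutions: t = 8 and t = -8. The proof silently assumes t > 0 without justification, then uses this assumption to conclude t > 0, which is circular. The counterexample t = -8 shows the claim is false.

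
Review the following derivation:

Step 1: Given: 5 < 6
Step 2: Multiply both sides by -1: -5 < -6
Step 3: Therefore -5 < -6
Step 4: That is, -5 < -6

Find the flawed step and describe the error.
Step 2: Multiply both sides by -1: -5 < -6

Step 2 multiplies both sides by -1 but fails to reverse the inequality sign. When multiplying (or dividing) an inequality by a negative number, the direction must be reversed. Since 5 < 6, we should get -5 > -6, i.e., -5 > -6.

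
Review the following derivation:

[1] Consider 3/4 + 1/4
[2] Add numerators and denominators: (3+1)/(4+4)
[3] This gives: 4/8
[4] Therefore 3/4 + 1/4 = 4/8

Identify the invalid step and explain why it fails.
Step 2: Add numerators and denominators: (3+1)/(4+4)

Step 2 incorrectly adds fractions by separately adding numerators and denominators. This is wrong. The correct method requires a common denominator: 3/4 + 1/4 = (3×4 + 1×4)/(4×4) = 16/16 = 1. The method used gives 4/8, which is different.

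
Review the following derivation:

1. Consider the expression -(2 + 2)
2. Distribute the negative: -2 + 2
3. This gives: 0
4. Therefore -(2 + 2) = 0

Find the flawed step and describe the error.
Step 2: Distribute the negative: -2 + 2

Step 2 incorrectly distributes the negative sign. The correct distribution is -(2 + 2) = -2 - 2 = -4. The negative must be applied to both terms, not just the first. The error treats -(2 + 2) as -2 + 2, which equals 0 instead of -4.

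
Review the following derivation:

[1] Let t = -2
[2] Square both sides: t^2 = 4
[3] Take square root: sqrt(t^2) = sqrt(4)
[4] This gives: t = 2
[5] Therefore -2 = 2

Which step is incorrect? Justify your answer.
Step 4: This gives: t = 2

Step 4 incorrectly states that sqrt(t^2) = t. The correct identity is sqrt(t^2) = |t|. Since t = -2 < 0, we have sqrt(t^2) = |-2| = 2, not t = -2.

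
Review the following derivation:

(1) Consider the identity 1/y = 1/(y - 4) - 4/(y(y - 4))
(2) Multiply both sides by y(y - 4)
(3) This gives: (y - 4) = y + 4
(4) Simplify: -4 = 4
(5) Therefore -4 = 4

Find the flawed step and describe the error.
Step 3: This gives: (y - 4) = y + 4

Step 3 makes a sign error when clearing denominators. Multiplying -4/(y(y - 4)) by y(y - 4) gives -4, not +4. The correct result is (y - 4) = y - 4, which is trivially true, not (y - 4) = y + 4. (Step 1 is a valid identity: 1/(y - 4) - 4/(y(y - 4)) = (y - 4)/(y(y - 4)) = 1/y.)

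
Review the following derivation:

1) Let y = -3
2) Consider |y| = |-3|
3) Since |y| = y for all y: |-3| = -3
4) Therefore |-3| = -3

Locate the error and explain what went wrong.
Step 3: Since |y| = y for all y: |-3| = -3

Step 3 incorrectly states that |y| = y for all y. The correct definition is |y| = y when y >= 0, and |y| = -y when y < 0. Since -3 < 0, we have |-3| = -(-3) = 3, not -3.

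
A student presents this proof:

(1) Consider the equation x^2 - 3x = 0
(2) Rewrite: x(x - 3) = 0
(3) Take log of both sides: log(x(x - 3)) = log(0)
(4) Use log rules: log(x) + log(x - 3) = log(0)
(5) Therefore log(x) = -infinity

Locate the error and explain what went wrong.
Step 3: Take log of both sides: log(x(x - 3)) = log(0)

Step 3 takes the logarithm of both sides, resulting in log(0) on the right side. The logarithm is only defined for positive numbers; log(0) is undefined (approaches negative infinity). This operation is invalid.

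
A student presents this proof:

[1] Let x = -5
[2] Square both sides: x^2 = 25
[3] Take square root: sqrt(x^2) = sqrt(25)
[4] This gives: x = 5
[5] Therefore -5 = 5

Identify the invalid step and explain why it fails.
Step 4: This gives: x = 5

Step 4 incorrectly states that sqrt(x^2) = x. The correct identity is sqrt(x^2) = |x|. Since x = -5 < 0, we have sqrt(x^2) = |-5| = 5, not x = -5.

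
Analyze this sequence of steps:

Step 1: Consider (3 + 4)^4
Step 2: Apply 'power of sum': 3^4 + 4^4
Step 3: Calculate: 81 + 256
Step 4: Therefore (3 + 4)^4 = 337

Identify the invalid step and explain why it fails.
Step 2: Apply 'power of sum': 3^4 + 4^4

Step 2 incorrectly applies a non-existent rule '(a+b)^n = a^n + b^n'. This is false in general. The correct expansion uses the binomial theorem. The actual value is (3 + 4)^4 = 7^4 = 2401, not 337.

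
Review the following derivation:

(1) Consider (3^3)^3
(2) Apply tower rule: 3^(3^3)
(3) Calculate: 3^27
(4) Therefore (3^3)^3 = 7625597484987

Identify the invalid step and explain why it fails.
Step 2: Apply tower rule: 3^(3^3)

Step 2 incorrectly states that (a^b)^c = a^(b^c). The correct rule is (a^b)^c = a^(b×c). The actual value is (3^3)^3 = 3^9 = 19683, not 3^27 = 7625597484987.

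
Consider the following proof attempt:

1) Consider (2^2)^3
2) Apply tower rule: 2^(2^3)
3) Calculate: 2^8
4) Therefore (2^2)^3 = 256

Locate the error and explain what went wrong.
Step 2: Apply tower rule: 2^(2^3)

Step 2 incorrectly states that (a^b)^c = a^(b^c). The correct rule is (a^b)^c = a^(b×c). The actual value is (2^2)^3 = 2^6 = 64, not 2^8 = 256.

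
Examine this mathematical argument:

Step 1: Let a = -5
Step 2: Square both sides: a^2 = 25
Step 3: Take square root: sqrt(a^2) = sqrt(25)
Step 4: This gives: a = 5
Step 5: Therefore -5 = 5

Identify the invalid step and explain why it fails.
Step 4: This gives: a = 5

Step 4 incorrectly states that sqrt(a^2) = a. The correct identity is sqrt(a^2) = |a|. Since a = -5 < 0, we have sqrt(a^2) = |-5| = 5, not a = -5.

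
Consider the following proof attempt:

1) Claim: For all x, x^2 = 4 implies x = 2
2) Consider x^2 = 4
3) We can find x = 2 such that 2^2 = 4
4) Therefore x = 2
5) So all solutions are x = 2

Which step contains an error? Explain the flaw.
Step 4: Therefore x = 2

Step 4 incorrectly concludes that x = 2 is the only solution. The proof shows that x = 2 is A solution (existence), but does not show it is the ONLY solution (uniqueness). In fact, x = -2 is also a solution since (-2)^2 = 4. Finding one solution doesn't prove there are no others.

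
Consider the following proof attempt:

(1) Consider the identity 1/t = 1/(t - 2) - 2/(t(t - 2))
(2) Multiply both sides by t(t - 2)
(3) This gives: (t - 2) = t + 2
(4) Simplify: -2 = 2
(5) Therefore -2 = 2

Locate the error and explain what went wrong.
Step 3: This gives: (t - 2) = t + 2

Step 3 makes a sign error when clearing denominators. Multiplying -2/(t(t - 2)) by t(t - 2) gives -2, not +2. The correct result is (t - 2) = t - 2, which is trivially true, not (t - 2) = t + 2. (Step 1 is a valid identity: 1/(t - 2) - 2/(t(t - 2)) = (t - 2)/(t(t - 2)) = 1/t.)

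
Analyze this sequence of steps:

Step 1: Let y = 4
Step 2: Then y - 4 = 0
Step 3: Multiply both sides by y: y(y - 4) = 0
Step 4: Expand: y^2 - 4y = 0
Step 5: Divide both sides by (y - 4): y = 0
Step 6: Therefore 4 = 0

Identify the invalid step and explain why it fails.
Step 5: Divide both sides by (y - 4): y = 0

Step 5 divides both sides by (y - 4). However, since y = 4, we have (y - 4) = 0. Division by zero is undefined, making this step invalid.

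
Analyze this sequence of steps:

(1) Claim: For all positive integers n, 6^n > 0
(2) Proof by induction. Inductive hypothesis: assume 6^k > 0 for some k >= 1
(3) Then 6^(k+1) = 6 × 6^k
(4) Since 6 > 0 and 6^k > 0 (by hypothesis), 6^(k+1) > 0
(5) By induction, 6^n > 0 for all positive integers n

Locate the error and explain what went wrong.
Step 5: By induction, 6^n > 0 for all positive integers n

Step 5 concludes the proof by induction, but no base case was ever established. A valid induction proof requires: (1) a base case proving 6^1 > 0, and (2) an inductive step showing IF 6^k > 0 THEN 6^(k+1) > 0. Steps 2-4 correctly establish the inductive step, but without the base case the conclusion in step 5 does not follow.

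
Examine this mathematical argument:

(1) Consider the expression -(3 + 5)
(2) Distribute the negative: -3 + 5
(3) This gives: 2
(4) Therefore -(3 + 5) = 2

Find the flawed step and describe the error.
Step 2: Distribute the negative: -3 + 5

Step 2 incorrectly distributes the negative sign. The correct distribution is -(3 + 5) = -3 - 5 = -8. The negative must be applied to both terms, not just the first. The error treats -(3 + 5) as -3 + 5, which equals 2 instead of -8.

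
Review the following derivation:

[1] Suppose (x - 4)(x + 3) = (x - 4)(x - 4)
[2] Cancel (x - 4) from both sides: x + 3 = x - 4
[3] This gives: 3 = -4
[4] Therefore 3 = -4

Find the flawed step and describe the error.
Step 2: Cancel (x - 4) from both sides: x + 3 = x - 4

Step 2 cancels (x - 4) from both sides. This is only valid if (x - 4) ≠ 0, i.e., x ≠ 4. When x = 4, both sides equal zero regardless of the other factors. The correct approach requires considering x = 4 as a separate case.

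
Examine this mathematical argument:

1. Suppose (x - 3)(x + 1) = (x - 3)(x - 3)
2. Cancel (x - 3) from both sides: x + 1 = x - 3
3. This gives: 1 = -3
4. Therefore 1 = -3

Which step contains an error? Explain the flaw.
Step 2: Cancel (x - 3) from both sides: x + 1 = x - 3

Step 2 cancels (x - 3) from both sides. This is only valid if (x - 3) ≠ 0, i.e., x ≠ 3. When x = 3, both sides equal zero regardless of the other factors. The correct approach requires considering x = 3 as a separate case.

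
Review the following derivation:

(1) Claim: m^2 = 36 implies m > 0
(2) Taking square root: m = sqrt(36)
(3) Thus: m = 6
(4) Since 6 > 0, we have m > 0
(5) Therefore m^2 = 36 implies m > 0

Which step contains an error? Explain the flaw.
Step 2: Taking square root: m = sqrt(36)

Step 2 takes the square root and assumes the positive root only. The equation m^2 = 36 actually has two solutions: m = 6 and m = -6. The proof silently assumes m > 0 without justification, then uses this assumption to conclude m > 0, which is circular. The counterexample m = -6 shows the claim is false.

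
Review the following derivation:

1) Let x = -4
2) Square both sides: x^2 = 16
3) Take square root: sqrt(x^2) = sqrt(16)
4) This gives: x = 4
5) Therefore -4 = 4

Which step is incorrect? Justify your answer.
Step 4: This gives: x = 4

Step 4 incorrectly states that sqrt(x^2) = x. The correct identity is sqrt(x^2) = |x|. Since x = -4 < 0, we have sqrt(x^2) = |-4| = 4, not x = -4.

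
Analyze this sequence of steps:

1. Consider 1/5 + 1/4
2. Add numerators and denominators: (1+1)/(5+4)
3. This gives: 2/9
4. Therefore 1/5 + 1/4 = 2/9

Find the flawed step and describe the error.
Step 2: Add numerators and denominators: (1+1)/(5+4)

Step 2 incorrectly adds fractions by separately adding numerators and denominators. This is wrong. The correct method requires a common denominator: 1/5 + 1/4 = (1×4 + 1×5)/(5×4) = 9/20 = 9/20. The method used gives 2/9, which is different.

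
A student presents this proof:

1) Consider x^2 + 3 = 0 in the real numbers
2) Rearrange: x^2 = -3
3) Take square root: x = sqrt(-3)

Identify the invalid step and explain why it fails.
Step 3: Take square root: x = sqrt(-3)

Step 3 takes the square root of -3, which is negative. In the real number system, the square root of a negative number is undefined. The equation x^2 + 3 = 0 has no real solutions. Square roots of negative numbers only exist in the complex numbers.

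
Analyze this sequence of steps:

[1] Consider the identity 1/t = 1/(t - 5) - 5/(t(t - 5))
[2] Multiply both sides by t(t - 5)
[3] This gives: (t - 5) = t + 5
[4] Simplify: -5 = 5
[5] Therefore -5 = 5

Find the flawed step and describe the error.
Step 3: This gives: (t - 5) = t + 5

Step 3 makes a sign error when clearing denominators. Multiplying -5/(t(t - 5)) by t(t - 5) gives -5, not +5. The correct result is (t - 5) = t - 5, which is trivially true, not (t - 5) = t + 5. (Step 1 is a valid identity: 1/(t - 5) - 5/(t(t - 5)) = (t - 5)/(t(t - 5)) = 1/t.)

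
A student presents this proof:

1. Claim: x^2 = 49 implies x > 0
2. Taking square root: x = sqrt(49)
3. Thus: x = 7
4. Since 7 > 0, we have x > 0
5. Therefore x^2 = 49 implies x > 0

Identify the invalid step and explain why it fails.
Step 2: Taking square root: x = sqrt(49)

Step 2 takes the square root and assumes the positive root only. The equation x^2 = 49 actually has two solutions: x = 7 and x = -7. The proof silently assumes x > 0 without justification, then uses this assumption to conclude x > 0, which is circular. The counterexample x = -7 shows the claim is false.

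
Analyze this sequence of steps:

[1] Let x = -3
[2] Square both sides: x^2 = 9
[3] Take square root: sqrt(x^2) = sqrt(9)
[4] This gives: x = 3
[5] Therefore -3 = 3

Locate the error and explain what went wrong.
Step 4: This gives: x = 3

Step 4 incorrectly states that sqrt(x^2) = x. The correct identity is sqrt(x^2) = |x|. Since x = -3 < 0, we have sqrt(x^2) = |-3| = 3, not x = -3.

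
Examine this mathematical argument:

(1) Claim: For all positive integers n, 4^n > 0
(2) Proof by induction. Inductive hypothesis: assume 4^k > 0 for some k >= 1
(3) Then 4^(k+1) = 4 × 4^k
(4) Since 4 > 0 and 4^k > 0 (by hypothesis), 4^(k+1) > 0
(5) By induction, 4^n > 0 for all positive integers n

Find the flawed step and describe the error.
Step 5: By induction, 4^n > 0 for all positive integers n

Step 5 concludes the proof by induction, but no base case was ever established. A valid induction proof requires: (1) a base case proving 4^1 > 0, and (2) an inductive step showing IF 4^k > 0 THEN 4^(k+1) > 0. Steps 2-4 correctly establish the inductive step, but without the base case the conclusion in step 5 does not follow.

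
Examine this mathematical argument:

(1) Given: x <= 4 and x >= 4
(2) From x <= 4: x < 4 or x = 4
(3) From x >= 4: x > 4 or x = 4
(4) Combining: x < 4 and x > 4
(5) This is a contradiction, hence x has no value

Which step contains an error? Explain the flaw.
Step 4: Combining: x < 4 and x > 4

Step 4 incorrectly combines the conditions. From x <= 4 and x >= 4, the intersection is x = 4. The error treats the 'or' cases as 'and' requirements. The correct conclusion is that x = 4 is the unique solution, not that no solution exists.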